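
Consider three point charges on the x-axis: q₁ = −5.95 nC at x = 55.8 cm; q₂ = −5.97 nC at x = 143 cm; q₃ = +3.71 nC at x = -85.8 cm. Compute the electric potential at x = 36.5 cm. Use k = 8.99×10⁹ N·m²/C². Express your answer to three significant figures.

-300 V

The total potential is the scalar sum of each charge's contribution, V = Σ kqᵢ/rᵢ.
Distances from the field point to each charge: r₁ = 0.193 m, r₂ = 1.06 m, r₃ = 1.22 m.
V = k[(-5.95×10⁻⁹)/(0.193) + (-5.97×10⁻⁹)/(1.06) + (3.71×10⁻⁹)/(1.22)] = -300 V.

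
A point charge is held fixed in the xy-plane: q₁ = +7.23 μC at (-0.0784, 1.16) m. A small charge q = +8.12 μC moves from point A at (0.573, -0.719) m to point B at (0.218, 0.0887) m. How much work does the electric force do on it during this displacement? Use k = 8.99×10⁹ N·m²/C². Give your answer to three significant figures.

-0.209 J

The work done by the electric force is W_field = −ΔU = −q(V_B − V_A) = q(V_A − V_B).
At A: distance to the source charge is 1.99 m; V_A = kq₁/r = 3.27×10⁴ V.
At B: distance to the source charge is 1.11 m; V_B = kq₁/r = 5.85×10⁴ V.
ΔV = V_B − V_A = 2.58×10⁴ V.
W_field = −qΔV = −(8.12×10⁻⁶ C)(2.58×10⁴ V) = -0.209 J.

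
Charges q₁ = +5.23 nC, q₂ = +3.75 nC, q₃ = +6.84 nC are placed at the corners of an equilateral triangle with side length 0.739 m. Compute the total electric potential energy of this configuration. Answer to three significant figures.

The assembly work is the sum of pairwise potential energies, U = Σ_{i<j} kqᵢqⱼ/rᵢⱼ.
All three pair separations equal the side length, 0.739 m.
U = (2.39×10⁻⁷) + (4.35×10⁻⁷) + (3.12×10⁻⁷) = 9.86×10⁻⁷ J.

9.86×10⁻⁷ J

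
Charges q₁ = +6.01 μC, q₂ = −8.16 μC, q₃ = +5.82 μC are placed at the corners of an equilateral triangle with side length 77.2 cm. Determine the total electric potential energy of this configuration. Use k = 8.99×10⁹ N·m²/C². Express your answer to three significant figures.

The work to assemble the configuration equals its total potential energy, U = Σ kqᵢqⱼ/rᵢⱼ over all pairs.
All three pair separations equal the side length, 0.772 m.
U = (-0.571) + (0.407) + (-0.553) = -0.717 J.

-0.717 J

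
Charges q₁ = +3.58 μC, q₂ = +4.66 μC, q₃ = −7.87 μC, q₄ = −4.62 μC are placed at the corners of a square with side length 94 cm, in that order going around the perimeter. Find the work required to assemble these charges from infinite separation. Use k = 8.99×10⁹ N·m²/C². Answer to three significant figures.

-0.338 J

The assembly work is the sum of pairwise potential energies, U = Σ_{i<j} kqᵢqⱼ/rᵢⱼ.
The four side pairs have separation 0.940 m and the two diagonal pairs 1.33 m.
Summing all 6 pair terms gives U = -0.338 J.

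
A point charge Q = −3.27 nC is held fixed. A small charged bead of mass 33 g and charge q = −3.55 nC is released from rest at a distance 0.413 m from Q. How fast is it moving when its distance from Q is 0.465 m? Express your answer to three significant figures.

Only the electrostatic force acts, so mechanical energy is conserved: ½mv² = U₁ − U₂ = kQq(1/r₁ − 1/r₂).
U₁ − U₂ = (8.99×10⁹ N·m²/C²)(-3.27×10⁻⁹ C)(-3.55×10⁻⁹ C)(1/0.413 − 1/0.465) = 2.83×10⁻⁸ J.
v = √(2·2.83×10⁻⁸/0.0330) = 1.31×10⁻³ m/s.

1.31×10⁻³ m/s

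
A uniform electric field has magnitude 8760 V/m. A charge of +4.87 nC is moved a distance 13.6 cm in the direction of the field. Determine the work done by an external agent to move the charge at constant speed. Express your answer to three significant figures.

-5.80×10⁻⁶ J

The potential change for a displacement 13.6 cm in the direction of the field is ΔV = −Ed = -1190 V.
W_ext = qΔV = -5.80×10⁻⁶ J.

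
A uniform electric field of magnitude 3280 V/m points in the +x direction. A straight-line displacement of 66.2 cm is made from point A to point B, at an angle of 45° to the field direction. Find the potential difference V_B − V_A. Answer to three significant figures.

Only the component of displacement along E changes the potential: ΔV = −E·d·cosθ.
ΔV = −(3280 V/m)(0.662 m)cos45° = -1540 V.

-1540 V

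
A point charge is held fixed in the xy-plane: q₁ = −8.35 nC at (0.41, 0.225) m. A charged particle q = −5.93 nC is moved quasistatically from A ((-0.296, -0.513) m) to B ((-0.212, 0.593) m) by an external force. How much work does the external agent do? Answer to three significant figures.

1.80×10⁻⁷ J

For quasistatic motion the external work equals the change in potential energy: W_ext = qΔV = q(V_B − V_A).
At A: distance to the source charge is 1.02 m; V_A = kq₁/r = -73.5 V.
At B: distance to the source charge is 0.723 m; V_B = kq₁/r = -104 V.
ΔV = V_B − V_A = -30.4 V.
W_ext = qΔV = (-5.93×10⁻⁹ C)(-30.4 V) = 1.80×10⁻⁷ J.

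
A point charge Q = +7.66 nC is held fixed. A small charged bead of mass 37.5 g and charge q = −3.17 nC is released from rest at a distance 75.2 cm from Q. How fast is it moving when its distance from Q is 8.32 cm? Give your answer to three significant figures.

0.0112 m/s

Only the electrostatic force acts, so mechanical energy is conserved: ½mv² = U₁ − U₂ = kQq(1/r₁ − 1/r₂).
U₁ − U₂ = (8.99×10⁹ N·m²/C²)(7.66×10⁻⁹ C)(-3.17×10⁻⁹ C)(1/0.752 − 1/0.0832) = 2.33×10⁻⁶ J.
v = √(2·2.33×10⁻⁶/0.0375) = 0.0112 m/s.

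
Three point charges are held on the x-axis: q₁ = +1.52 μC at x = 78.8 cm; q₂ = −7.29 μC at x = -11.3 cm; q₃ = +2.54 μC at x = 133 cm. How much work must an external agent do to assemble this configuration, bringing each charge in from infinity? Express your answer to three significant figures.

The work to assemble the configuration equals its total potential energy, U = Σ kqᵢqⱼ/rᵢⱼ over all pairs.
Pair separations: r₁₂ = 0.901 m, r₁₃ = 0.542 m, r₂₃ = 1.44 m.
U = (-0.111) + (0.0640) + (-0.115) = -0.162 J.

-0.162 J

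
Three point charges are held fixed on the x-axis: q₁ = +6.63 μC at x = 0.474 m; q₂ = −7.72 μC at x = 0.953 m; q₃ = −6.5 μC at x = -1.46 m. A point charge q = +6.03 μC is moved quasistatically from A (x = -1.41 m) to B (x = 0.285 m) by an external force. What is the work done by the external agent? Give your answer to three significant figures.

For quasistatic motion the external work equals the change in potential energy: W_ext = qΔV = q(V_B − V_A).
At A: distances to the source charges are 1.88 m, 2.36 m, 0.0500 m; V_A = Σ kqᵢ/rᵢ = -1.17×10⁶ V.
At B: distances to the source charges are 0.189 m, 0.668 m, 1.74 m; V_B = Σ kqᵢ/rᵢ = 1.78×10⁵ V.
ΔV = V_B − V_A = 1.34×10⁶ V.
W_ext = qΔV = (6.03×10⁻⁶ C)(1.34×10⁶ V) = 8.11 J.

8.11 J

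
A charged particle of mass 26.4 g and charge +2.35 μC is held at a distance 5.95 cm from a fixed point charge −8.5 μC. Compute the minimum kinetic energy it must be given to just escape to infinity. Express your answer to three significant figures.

To just escape, total mechanical energy must reach zero at infinity: ½mv²_min + U = 0, so ½mv²_min = −U = |kQq|/r.
|U| = |kQq|/r = (8.99×10⁹ N·m²/C²)(8.50×10⁻⁶)(2.35×10⁻⁶)/(0.0595) = 3.02 J.

3.02 J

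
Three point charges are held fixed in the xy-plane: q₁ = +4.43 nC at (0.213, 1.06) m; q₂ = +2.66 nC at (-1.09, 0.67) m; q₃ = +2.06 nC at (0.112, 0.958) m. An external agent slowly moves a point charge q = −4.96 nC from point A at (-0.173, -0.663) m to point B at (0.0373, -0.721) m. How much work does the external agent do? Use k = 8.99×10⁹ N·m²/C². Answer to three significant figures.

For quasistatic motion the external work equals the change in potential energy: W_ext = qΔV = q(V_B − V_A).
At A: distances to the source charges are 1.77 m, 1.62 m, 1.65 m; V_A = Σ kqᵢ/rᵢ = 48.6 V.
At B: distances to the source charges are 1.79 m, 1.79 m, 1.68 m; V_B = Σ kqᵢ/rᵢ = 46.6 V.
ΔV = V_B − V_A = -1.96 V.
W_ext = qΔV = (-4.96×10⁻⁹ C)(-1.96 V) = 9.71×10⁻⁹ J.

9.71×10⁻⁹ J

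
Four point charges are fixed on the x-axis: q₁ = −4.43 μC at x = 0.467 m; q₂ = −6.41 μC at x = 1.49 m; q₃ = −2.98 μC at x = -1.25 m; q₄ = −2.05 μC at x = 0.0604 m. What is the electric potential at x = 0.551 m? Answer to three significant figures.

-5.88×10⁵ V

The total potential is the scalar sum of each charge's contribution, V = Σ kqᵢ/rᵢ.
Distances from the field point to each charge: r₁ = 0.0840 m, r₂ = 0.939 m, r₃ = 1.80 m, r₄ = 0.491 m.
V = k[(-4.43×10⁻⁶)/(0.0840) + (-6.41×10⁻⁶)/(0.939) + (-2.98×10⁻⁶)/(1.80) + (-2.05×10⁻⁶)/(0.491)] = -5.88×10⁵ V.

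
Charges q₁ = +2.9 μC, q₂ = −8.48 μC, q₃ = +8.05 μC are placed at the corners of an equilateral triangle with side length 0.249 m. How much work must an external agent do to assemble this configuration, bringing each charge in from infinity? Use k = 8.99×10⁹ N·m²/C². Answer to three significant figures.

The assembly work is the sum of pairwise potential energies, U = Σ_{i<j} kqᵢqⱼ/rᵢⱼ.
All three pair separations equal the side length, 0.249 m.
U = (-0.888) + (0.843) + (-2.46) = -2.51 J.

-2.51 J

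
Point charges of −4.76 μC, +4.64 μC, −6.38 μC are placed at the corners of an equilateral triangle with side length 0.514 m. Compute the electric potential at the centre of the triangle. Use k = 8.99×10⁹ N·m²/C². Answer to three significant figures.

-1.97×10⁵ V

Electric potential is a scalar, so the contributions from each charge add algebraically: V = Σ kqᵢ/rᵢ.
The distance from each vertex to the centroid is a/√3 = 0.297 m.
V = k[(-4.76×10⁻⁶)/(0.297) + (4.64×10⁻⁶)/(0.297) + (-6.38×10⁻⁶)/(0.297)] = -1.97×10⁵ V.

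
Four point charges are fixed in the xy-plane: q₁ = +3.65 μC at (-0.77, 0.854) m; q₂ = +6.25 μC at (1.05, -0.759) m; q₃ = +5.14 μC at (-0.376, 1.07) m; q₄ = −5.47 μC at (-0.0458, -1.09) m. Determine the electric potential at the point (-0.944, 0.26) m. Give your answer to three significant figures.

Electric potential is a scalar, so the contributions from each charge add algebraically: V = Σ kqᵢ/rᵢ.
Distances from the field point to each charge: r₁ = 0.619 m, r₂ = 2.24 m, r₃ = 0.989 m, r₄ = 1.62 m.
V = k[(3.65×10⁻⁶)/(0.619) + (6.25×10⁻⁶)/(2.24) + (5.14×10⁻⁶)/(0.989) + (-5.47×10⁻⁶)/(1.62)] = 9.45×10⁴ V.

9.45×10⁴ V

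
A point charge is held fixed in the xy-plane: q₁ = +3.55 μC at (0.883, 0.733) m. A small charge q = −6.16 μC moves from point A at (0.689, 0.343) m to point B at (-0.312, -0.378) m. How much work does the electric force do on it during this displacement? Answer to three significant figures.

The work done by the electric force is W_field = −ΔU = −q(V_B − V_A) = q(V_A − V_B).
At A: distance to the source charge is 0.436 m; V_A = kq₁/r = 7.33×10⁴ V.
At B: distance to the source charge is 1.63 m; V_B = kq₁/r = 1.96×10⁴ V.
ΔV = V_B − V_A = -5.37×10⁴ V.
W_field = −qΔV = −(-6.16×10⁻⁶ C)(-5.37×10⁴ V) = -0.331 J.

-0.331 J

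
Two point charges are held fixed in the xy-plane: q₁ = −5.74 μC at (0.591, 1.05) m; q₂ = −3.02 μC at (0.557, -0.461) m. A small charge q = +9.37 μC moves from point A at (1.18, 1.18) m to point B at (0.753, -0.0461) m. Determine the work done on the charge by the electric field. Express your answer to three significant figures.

The work done by the electric force is W_field = −ΔU = −q(V_B − V_A) = q(V_A − V_B).
At A: distances to the source charges are 0.603 m, 1.76 m; V_A = Σ kqᵢ/rᵢ = -1.01×10⁵ V.
At B: distances to the source charges are 1.11 m, 0.459 m; V_B = Σ kqᵢ/rᵢ = -1.06×10⁵ V.
ΔV = V_B − V_A = -4720 V.
W_field = −qΔV = −(9.37×10⁻⁶ C)(-4720 V) = 0.0442 J.

0.0442 J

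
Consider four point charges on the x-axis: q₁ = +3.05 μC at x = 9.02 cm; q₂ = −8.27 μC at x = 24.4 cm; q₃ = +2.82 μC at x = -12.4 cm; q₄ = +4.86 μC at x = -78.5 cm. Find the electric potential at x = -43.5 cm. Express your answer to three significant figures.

1.49×10⁵ V

The total potential is the scalar sum of each charge's contribution, V = Σ kqᵢ/rᵢ.
Distances from the field point to each charge: r₁ = 0.525 m, r₂ = 0.679 m, r₃ = 0.311 m, r₄ = 0.350 m.
V = k[(3.05×10⁻⁶)/(0.525) + (-8.27×10⁻⁶)/(0.679) + (2.82×10⁻⁶)/(0.311) + (4.86×10⁻⁶)/(0.350)] = 1.49×10⁵ V.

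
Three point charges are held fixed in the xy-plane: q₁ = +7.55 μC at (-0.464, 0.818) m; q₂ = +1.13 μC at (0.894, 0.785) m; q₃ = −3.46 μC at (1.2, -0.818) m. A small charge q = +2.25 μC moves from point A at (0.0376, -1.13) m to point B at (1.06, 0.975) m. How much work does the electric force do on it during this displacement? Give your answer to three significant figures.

-0.123 J

The work done by the electric force is W_field = −ΔU = −q(V_B − V_A) = q(V_A − V_B).
At A: distances to the source charges are 2.01 m, 2.10 m, 1.20 m; V_A = Σ kqᵢ/rᵢ = 1.27×10⁴ V.
At B: distances to the source charges are 1.53 m, 0.252 m, 1.80 m; V_B = Σ kqᵢ/rᵢ = 6.73×10⁴ V.
ΔV = V_B − V_A = 5.45×10⁴ V.
W_field = −qΔV = −(2.25×10⁻⁶ C)(5.45×10⁴ V) = -0.123 J.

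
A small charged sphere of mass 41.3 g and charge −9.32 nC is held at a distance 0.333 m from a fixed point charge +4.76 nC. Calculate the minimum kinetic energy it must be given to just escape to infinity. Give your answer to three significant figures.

1.20×10⁻⁶ J

To just escape, total mechanical energy must reach zero at infinity: ½mv²_min + U = 0, so ½mv²_min = −U = |kQq|/r.
|U| = |kQq|/r = (8.99×10⁹ N·m²/C²)(4.76×10⁻⁹)(9.32×10⁻⁹)/(0.333) = 1.20×10⁻⁶ J.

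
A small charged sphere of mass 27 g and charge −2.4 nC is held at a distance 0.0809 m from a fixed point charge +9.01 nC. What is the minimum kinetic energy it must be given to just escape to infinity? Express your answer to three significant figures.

2.40×10⁻⁶ J

To just escape, total mechanical energy must reach zero at infinity: ½mv²_min + U = 0, so ½mv²_min = −U = |kQq|/r.
|U| = |kQq|/r = (8.99×10⁹ N·m²/C²)(9.01×10⁻⁹)(2.40×10⁻⁹)/(0.0809) = 2.40×10⁻⁶ J.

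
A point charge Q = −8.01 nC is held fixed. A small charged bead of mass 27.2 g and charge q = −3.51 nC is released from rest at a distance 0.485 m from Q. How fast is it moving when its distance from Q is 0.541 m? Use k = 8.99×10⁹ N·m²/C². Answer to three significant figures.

1.99×10⁻³ m/s

Only the electrostatic force acts, so mechanical energy is conserved: ½mv² = U₁ − U₂ = kQq(1/r₁ − 1/r₂).
U₁ − U₂ = (8.99×10⁹ N·m²/C²)(-8.01×10⁻⁹ C)(-3.51×10⁻⁹ C)(1/0.485 − 1/0.541) = 5.39×10⁻⁸ J.
v = √(2·5.39×10⁻⁸/0.0272) = 1.99×10⁻³ m/s.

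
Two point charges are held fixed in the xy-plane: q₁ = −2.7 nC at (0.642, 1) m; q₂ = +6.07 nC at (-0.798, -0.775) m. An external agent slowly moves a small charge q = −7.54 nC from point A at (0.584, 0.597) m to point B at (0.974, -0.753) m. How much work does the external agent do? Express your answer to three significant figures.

For quasistatic motion the external work equals the change in potential energy: W_ext = qΔV = q(V_B − V_A).
At A: distances to the source charges are 0.407 m, 1.95 m; V_A = Σ kqᵢ/rᵢ = -31.6 V.
At B: distances to the source charges are 1.78 m, 1.77 m; V_B = Σ kqᵢ/rᵢ = 17.2 V.
ΔV = V_B − V_A = 48.8 V.
W_ext = qΔV = (-7.54×10⁻⁹ C)(48.8 V) = -3.68×10⁻⁷ J.

-3.68×10⁻⁷ J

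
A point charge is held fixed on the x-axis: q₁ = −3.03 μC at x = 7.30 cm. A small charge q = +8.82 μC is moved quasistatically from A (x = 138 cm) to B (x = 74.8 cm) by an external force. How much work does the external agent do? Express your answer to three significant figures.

For quasistatic motion the external work equals the change in potential energy: W_ext = qΔV = q(V_B − V_A).
At A: distance to the source charge is 1.31 m; V_A = kq₁/r = -2.08×10⁴ V.
At B: distance to the source charge is 0.675 m; V_B = kq₁/r = -4.04×10⁴ V.
ΔV = V_B − V_A = -1.95×10⁴ V.
W_ext = qΔV = (8.82×10⁻⁶ C)(-1.95×10⁴ V) = -0.172 J.

-0.172 J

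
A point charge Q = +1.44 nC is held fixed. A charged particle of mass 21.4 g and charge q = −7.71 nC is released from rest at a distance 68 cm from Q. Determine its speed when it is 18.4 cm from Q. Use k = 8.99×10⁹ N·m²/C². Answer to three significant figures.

6.08×10⁻³ m/s

Only the electrostatic force acts, so mechanical energy is conserved: ½mv² = U₁ − U₂ = kQq(1/r₁ − 1/r₂).
U₁ − U₂ = (8.99×10⁹ N·m²/C²)(1.44×10⁻⁹ C)(-7.71×10⁻⁹ C)(1/0.680 − 1/0.184) = 3.96×10⁻⁷ J.
v = √(2·3.96×10⁻⁷/0.0214) = 6.08×10⁻³ m/s.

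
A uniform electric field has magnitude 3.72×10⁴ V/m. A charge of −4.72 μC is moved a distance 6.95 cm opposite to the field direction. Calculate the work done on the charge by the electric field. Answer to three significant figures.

The potential change for a displacement 6.95 cm opposite to the field direction is ΔV = +Ed = 2590 V.
W_field = −qΔV = 0.0122 J.

0.0122 J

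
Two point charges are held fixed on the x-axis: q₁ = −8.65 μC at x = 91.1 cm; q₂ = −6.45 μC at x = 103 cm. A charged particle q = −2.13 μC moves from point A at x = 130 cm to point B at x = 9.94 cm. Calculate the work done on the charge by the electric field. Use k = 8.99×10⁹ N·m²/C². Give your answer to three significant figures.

The work done by the electric force is W_field = −ΔU = −q(V_B − V_A) = q(V_A − V_B).
At A: distances to the source charges are 0.389 m, 0.270 m; V_A = Σ kqᵢ/rᵢ = -4.15×10⁵ V.
At B: distances to the source charges are 0.812 m, 0.931 m; V_B = Σ kqᵢ/rᵢ = -1.58×10⁵ V.
ΔV = V_B − V_A = 2.57×10⁵ V.
W_field = −qΔV = −(-2.13×10⁻⁶ C)(2.57×10⁵ V) = 0.546 J.

0.546 J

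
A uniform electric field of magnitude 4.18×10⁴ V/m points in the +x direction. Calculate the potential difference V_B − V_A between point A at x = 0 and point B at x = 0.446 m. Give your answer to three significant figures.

In a uniform field, potential decreases in the direction of E: V_B − V_A = −E·Δx.
V_B − V_A = −(4.18×10⁴ V/m)(0.446 m) = -1.86×10⁴ V.

-1.86×10⁴ V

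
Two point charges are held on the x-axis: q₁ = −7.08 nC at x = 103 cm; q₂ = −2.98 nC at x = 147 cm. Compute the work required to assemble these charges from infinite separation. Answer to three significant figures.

The assembly work is the sum of pairwise potential energies, U = Σ_{i<j} kqᵢqⱼ/rᵢⱼ.
Pair separations: r₁₂ = 0.440 m.
U = (4.31×10⁻⁷) = 4.31×10⁻⁷ J.

4.31×10⁻⁷ J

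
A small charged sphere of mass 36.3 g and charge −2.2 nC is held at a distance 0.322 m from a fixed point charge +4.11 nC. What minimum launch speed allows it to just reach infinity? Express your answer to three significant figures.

3.73×10⁻³ m/s

To just escape, total mechanical energy must reach zero at infinity: ½mv²_min + U = 0, so ½mv²_min = −U = |kQq|/r.
|U| = |kQq|/r = (8.99×10⁹ N·m²/C²)(4.11×10⁻⁹)(2.20×10⁻⁹)/(0.322) = 2.52×10⁻⁷ J.
v_min = √(2|U|/m) = √(2·2.52×10⁻⁷/0.0363) = 3.73×10⁻³ m/s.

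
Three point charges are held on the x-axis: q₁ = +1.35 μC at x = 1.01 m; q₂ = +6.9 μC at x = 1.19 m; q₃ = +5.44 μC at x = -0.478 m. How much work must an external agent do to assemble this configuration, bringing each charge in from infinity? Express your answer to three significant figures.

The assembly work is the sum of pairwise potential energies, U = Σ_{i<j} kqᵢqⱼ/rᵢⱼ.
Pair separations: r₁₂ = 0.180 m, r₁₃ = 1.49 m, r₂₃ = 1.67 m.
U = (0.465) + (0.0444) + (0.202) = 0.712 J.

0.712 J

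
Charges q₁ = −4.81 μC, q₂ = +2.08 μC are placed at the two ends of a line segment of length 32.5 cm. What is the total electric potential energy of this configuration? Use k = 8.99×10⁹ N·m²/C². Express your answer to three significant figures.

The assembly work is the sum of pairwise potential energies, U = Σ_{i<j} kqᵢqⱼ/rᵢⱼ.
The separation is r = 0.325 m.
U = (-0.277) = -0.277 J.

-0.277 J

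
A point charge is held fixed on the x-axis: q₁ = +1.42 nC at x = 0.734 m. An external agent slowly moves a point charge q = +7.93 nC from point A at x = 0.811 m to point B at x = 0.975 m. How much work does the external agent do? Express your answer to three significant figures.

-8.95×10⁻⁷ J

For quasistatic motion the external work equals the change in potential energy: W_ext = qΔV = q(V_B − V_A).
At A: distance to the source charge is 0.0770 m; V_A = kq₁/r = 166 V.
At B: distance to the source charge is 0.241 m; V_B = kq₁/r = 53.0 V.
ΔV = V_B − V_A = -113 V.
W_ext = qΔV = (7.93×10⁻⁹ C)(-113 V) = -8.95×10⁻⁷ J.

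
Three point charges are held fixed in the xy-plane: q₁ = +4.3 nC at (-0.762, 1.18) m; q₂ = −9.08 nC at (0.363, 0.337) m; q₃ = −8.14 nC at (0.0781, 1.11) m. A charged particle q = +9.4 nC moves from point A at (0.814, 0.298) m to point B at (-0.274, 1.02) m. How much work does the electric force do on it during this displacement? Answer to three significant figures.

The work done by the electric force is W_field = −ΔU = −q(V_B − V_A) = q(V_A − V_B).
At A: distances to the source charges are 1.81 m, 0.453 m, 1.10 m; V_A = Σ kqᵢ/rᵢ = -226 V.
At B: distances to the source charges are 0.514 m, 0.934 m, 0.363 m; V_B = Σ kqᵢ/rᵢ = -213 V.
ΔV = V_B − V_A = 12.2 V.
W_field = −qΔV = −(9.40×10⁻⁹ C)(12.2 V) = -1.15×10⁻⁷ J.

-1.15×10⁻⁷ J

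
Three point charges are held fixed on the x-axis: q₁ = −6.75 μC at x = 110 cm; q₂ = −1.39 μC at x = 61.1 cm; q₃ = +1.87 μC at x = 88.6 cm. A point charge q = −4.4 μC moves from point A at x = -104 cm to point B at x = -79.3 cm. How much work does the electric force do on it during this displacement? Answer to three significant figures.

The work done by the electric force is W_field = −ΔU = −q(V_B − V_A) = q(V_A − V_B).
At A: distances to the source charges are 2.14 m, 1.65 m, 1.93 m; V_A = Σ kqᵢ/rᵢ = -2.72×10⁴ V.
At B: distances to the source charges are 1.89 m, 1.40 m, 1.68 m; V_B = Σ kqᵢ/rᵢ = -3.09×10⁴ V.
ΔV = V_B − V_A = -3750 V.
W_field = −qΔV = −(-4.40×10⁻⁶ C)(-3750 V) = -0.0165 J.

-0.0165 J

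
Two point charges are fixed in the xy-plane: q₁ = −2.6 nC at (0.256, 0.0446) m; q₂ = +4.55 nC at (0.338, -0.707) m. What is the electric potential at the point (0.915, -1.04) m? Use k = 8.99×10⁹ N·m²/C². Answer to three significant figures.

The total potential is the scalar sum of each charge's contribution, V = Σ kqᵢ/rᵢ.
Distances from the field point to each charge: r₁ = 1.27 m, r₂ = 0.666 m.
V = k[(-2.60×10⁻⁹)/(1.27) + (4.55×10⁻⁹)/(0.666)] = 43.0 V.

43.0 V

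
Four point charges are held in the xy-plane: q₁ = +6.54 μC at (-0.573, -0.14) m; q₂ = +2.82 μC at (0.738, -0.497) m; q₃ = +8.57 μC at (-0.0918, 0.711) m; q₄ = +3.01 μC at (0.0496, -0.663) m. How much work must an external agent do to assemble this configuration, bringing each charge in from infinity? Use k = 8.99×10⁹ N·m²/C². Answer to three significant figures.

1.28 J

The assembly work is the sum of pairwise potential energies, U = Σ_{i<j} kqᵢqⱼ/rᵢⱼ.
Pair separations: r₁₂ = 1.36 m, r₁₃ = 0.978 m, r₁₄ = 0.813 m, r₂₃ = 1.47 m, r₂₄ = 0.708 m, r₃₄ = 1.38 m.
Summing all 6 pair terms gives U = 1.28 J.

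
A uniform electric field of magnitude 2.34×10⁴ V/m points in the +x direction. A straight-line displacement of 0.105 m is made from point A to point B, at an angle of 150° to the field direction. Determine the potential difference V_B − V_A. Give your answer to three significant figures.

Only the component of displacement along E changes the potential: ΔV = −E·d·cosθ.
ΔV = −(2.34×10⁴ V/m)(0.105 m)cos150° = 2130 V.

2130 V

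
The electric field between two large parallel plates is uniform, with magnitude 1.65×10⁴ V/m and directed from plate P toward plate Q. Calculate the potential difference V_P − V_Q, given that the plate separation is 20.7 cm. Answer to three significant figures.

In a uniform field, potential decreases in the direction of E: ΔV = −E·d for a displacement d parallel to E.
Going from Q to P is a displacement of 20.7 cm opposite to the field, so V_P − V_Q = +Ed = 3420 V.

3420 V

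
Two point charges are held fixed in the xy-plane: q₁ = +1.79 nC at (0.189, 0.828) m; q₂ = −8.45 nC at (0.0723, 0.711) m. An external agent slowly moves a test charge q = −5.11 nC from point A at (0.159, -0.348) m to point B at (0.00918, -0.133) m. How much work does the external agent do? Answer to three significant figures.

For quasistatic motion the external work equals the change in potential energy: W_ext = qΔV = q(V_B − V_A).
At A: distances to the source charges are 1.18 m, 1.06 m; V_A = Σ kqᵢ/rᵢ = -57.8 V.
At B: distances to the source charges are 0.978 m, 0.846 m; V_B = Σ kqᵢ/rᵢ = -73.3 V.
ΔV = V_B − V_A = -15.5 V.
W_ext = qΔV = (-5.11×10⁻⁹ C)(-15.5 V) = 7.91×10⁻⁸ J.

7.91×10⁻⁸ J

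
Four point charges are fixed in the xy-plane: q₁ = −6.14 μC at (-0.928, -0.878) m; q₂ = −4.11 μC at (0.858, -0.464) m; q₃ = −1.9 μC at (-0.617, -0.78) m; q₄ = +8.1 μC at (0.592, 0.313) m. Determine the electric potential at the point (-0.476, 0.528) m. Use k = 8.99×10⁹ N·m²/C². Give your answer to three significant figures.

-5740 V

Electric potential is a scalar, so the contributions from each charge add algebraically: V = Σ kqᵢ/rᵢ.
Distances from the field point to each charge: r₁ = 1.48 m, r₂ = 1.66 m, r₃ = 1.32 m, r₄ = 1.09 m.
V = k[(-6.14×10⁻⁶)/(1.48) + (-4.11×10⁻⁶)/(1.66) + (-1.90×10⁻⁶)/(1.32) + (8.10×10⁻⁶)/(1.09)] = -5740 V.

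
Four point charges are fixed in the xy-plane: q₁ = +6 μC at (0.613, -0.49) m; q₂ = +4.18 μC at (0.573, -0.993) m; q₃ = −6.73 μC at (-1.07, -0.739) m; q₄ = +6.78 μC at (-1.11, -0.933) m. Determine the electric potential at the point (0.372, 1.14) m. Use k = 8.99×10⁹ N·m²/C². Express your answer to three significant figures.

The total potential is the scalar sum of each charge's contribution, V = Σ kqᵢ/rᵢ.
Distances from the field point to each charge: r₁ = 1.65 m, r₂ = 2.14 m, r₃ = 2.37 m, r₄ = 2.55 m.
V = k[(6.00×10⁻⁶)/(1.65) + (4.18×10⁻⁶)/(2.14) + (-6.73×10⁻⁶)/(2.37) + (6.78×10⁻⁶)/(2.55)] = 4.87×10⁴ V.

4.87×10⁴ V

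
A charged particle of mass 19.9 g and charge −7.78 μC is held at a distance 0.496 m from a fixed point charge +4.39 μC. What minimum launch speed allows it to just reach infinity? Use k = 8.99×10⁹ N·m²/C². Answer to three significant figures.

To just escape, total mechanical energy must reach zero at infinity: ½mv²_min + U = 0, so ½mv²_min = −U = |kQq|/r.
|U| = |kQq|/r = (8.99×10⁹ N·m²/C²)(4.39×10⁻⁶)(7.78×10⁻⁶)/(0.496) = 0.619 J.
v_min = √(2|U|/m) = √(2·0.619/0.0199) = 7.89 m/s.

7.89 m/s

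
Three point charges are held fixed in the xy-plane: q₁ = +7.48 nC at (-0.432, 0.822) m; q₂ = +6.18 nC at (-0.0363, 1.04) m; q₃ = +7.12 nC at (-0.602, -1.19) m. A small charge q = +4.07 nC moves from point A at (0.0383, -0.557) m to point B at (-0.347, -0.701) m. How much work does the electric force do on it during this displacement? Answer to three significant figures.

The work done by the electric force is W_field = −ΔU = −q(V_B − V_A) = q(V_A − V_B).
At A: distances to the source charges are 1.46 m, 1.60 m, 0.900 m; V_A = Σ kqᵢ/rᵢ = 152 V.
At B: distances to the source charges are 1.53 m, 1.77 m, 0.551 m; V_B = Σ kqᵢ/rᵢ = 192 V.
ΔV = V_B − V_A = 39.6 V.
W_field = −qΔV = −(4.07×10⁻⁹ C)(39.6 V) = -1.61×10⁻⁷ J.

-1.61×10⁻⁷ J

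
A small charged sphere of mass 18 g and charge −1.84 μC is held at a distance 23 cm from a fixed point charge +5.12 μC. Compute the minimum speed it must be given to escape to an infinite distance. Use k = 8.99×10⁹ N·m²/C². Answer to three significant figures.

6.40 m/s

To just escape, total mechanical energy must reach zero at infinity: ½mv²_min + U = 0, so ½mv²_min = −U = |kQq|/r.
|U| = |kQq|/r = (8.99×10⁹ N·m²/C²)(5.12×10⁻⁶)(1.84×10⁻⁶)/(0.230) = 0.368 J.
v_min = √(2|U|/m) = √(2·0.368/0.0180) = 6.40 m/s.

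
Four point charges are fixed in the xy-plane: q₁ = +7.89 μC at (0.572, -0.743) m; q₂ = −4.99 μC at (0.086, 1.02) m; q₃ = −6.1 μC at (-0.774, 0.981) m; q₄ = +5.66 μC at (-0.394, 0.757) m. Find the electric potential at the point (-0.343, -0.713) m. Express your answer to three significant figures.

Electric potential is a scalar, so the contributions from each charge add algebraically: V = Σ kqᵢ/rᵢ.
Distances from the field point to each charge: r₁ = 0.915 m, r₂ = 1.79 m, r₃ = 1.75 m, r₄ = 1.47 m.
V = k[(7.89×10⁻⁶)/(0.915) + (-4.99×10⁻⁶)/(1.79) + (-6.10×10⁻⁶)/(1.75) + (5.66×10⁻⁶)/(1.47)] = 5.56×10⁴ V.

5.56×10⁴ V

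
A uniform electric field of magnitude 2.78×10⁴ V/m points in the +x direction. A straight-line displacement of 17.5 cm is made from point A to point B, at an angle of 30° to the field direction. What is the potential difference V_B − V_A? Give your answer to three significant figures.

-4210 V

Only the component of displacement along E changes the potential: ΔV = −E·d·cosθ.
ΔV = −(2.78×10⁴ V/m)(0.175 m)cos30° = -4210 V.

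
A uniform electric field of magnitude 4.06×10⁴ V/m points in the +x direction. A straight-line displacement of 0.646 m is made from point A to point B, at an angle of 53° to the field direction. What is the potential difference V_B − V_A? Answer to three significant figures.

Only the component of displacement along E changes the potential: ΔV = −E·d·cosθ.
ΔV = −(4.06×10⁴ V/m)(0.646 m)cos53° = -1.58×10⁴ V.

-1.58×10⁴ V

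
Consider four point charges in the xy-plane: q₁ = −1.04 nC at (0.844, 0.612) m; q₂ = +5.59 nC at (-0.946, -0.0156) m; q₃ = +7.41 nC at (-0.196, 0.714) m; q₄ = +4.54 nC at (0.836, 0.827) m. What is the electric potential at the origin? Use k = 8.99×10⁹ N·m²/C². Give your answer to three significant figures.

169 V

The total potential is the scalar sum of each charge's contribution, V = Σ kqᵢ/rᵢ.
Distances from the field point to each charge: r₁ = 1.04 m, r₂ = 0.946 m, r₃ = 0.740 m, r₄ = 1.18 m.
V = k[(-1.04×10⁻⁹)/(1.04) + (5.59×10⁻⁹)/(0.946) + (7.41×10⁻⁹)/(0.740) + (4.54×10⁻⁹)/(1.18)] = 169 V.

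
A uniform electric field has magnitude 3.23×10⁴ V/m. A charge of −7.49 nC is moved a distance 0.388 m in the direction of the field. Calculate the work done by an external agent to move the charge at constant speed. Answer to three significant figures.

9.39×10⁻⁵ J

The potential change for a displacement 0.388 m in the direction of the field is ΔV = −Ed = -1.25×10⁴ V.
W_ext = qΔV = 9.39×10⁻⁵ J.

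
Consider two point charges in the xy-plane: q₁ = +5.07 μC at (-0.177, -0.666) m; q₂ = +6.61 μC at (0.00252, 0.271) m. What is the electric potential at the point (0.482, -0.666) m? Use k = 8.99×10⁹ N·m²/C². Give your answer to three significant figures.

The total potential is the scalar sum of each charge's contribution, V = Σ kqᵢ/rᵢ.
Distances from the field point to each charge: r₁ = 0.659 m, r₂ = 1.05 m.
V = k[(5.07×10⁻⁶)/(0.659) + (6.61×10⁻⁶)/(1.05)] = 1.26×10⁵ V.

1.26×10⁵ V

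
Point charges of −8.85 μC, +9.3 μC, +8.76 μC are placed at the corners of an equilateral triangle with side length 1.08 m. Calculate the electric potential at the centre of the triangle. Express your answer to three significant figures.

The total potential is the scalar sum of each charge's contribution, V = Σ kqᵢ/rᵢ.
The distance from each vertex to the centroid is a/√3 = 0.624 m.
V = k[(-8.85×10⁻⁶)/(0.624) + (9.30×10⁻⁶)/(0.624) + (8.76×10⁻⁶)/(0.624)] = 1.33×10⁵ V.

1.33×10⁵ V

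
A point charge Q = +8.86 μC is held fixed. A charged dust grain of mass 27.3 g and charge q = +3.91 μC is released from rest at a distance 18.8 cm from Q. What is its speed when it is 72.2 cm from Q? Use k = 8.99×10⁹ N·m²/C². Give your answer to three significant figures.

9.47 m/s

Only the electrostatic force acts, so mechanical energy is conserved: ½mv² = U₁ − U₂ = kQq(1/r₁ − 1/r₂).
U₁ − U₂ = (8.99×10⁹ N·m²/C²)(8.86×10⁻⁶ C)(3.91×10⁻⁶ C)(1/0.188 − 1/0.722) = 1.23 J.
v = √(2·1.23/0.0273) = 9.47 m/s.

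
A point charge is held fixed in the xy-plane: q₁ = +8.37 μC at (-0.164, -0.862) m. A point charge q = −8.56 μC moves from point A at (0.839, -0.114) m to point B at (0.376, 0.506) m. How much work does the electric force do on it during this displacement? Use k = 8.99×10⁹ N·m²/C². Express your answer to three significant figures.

The work done by the electric force is W_field = −ΔU = −q(V_B − V_A) = q(V_A − V_B).
At A: distance to the source charge is 1.25 m; V_A = kq₁/r = 6.01×10⁴ V.
At B: distance to the source charge is 1.47 m; V_B = kq₁/r = 5.12×10⁴ V.
ΔV = V_B − V_A = -8980 V.
W_field = −qΔV = −(-8.56×10⁻⁶ C)(-8980 V) = -0.0768 J.

-0.0768 J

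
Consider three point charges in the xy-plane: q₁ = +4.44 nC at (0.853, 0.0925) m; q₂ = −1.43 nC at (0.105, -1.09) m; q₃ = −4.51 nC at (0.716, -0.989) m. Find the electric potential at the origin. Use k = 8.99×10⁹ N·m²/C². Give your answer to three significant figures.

1.57 V

The total potential is the scalar sum of each charge's contribution, V = Σ kqᵢ/rᵢ.
Distances from the field point to each charge: r₁ = 0.858 m, r₂ = 1.10 m, r₃ = 1.22 m.
V = k[(4.44×10⁻⁹)/(0.858) + (-1.43×10⁻⁹)/(1.10) + (-4.51×10⁻⁹)/(1.22)] = 1.57 V.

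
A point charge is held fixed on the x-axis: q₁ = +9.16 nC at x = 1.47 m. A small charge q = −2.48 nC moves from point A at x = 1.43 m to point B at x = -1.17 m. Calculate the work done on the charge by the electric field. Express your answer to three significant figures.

-5.03×10⁻⁶ J

The work done by the electric force is W_field = −ΔU = −q(V_B − V_A) = q(V_A − V_B).
At A: distance to the source charge is 0.0400 m; V_A = kq₁/r = 2060 V.
At B: distance to the source charge is 2.64 m; V_B = kq₁/r = 31.2 V.
ΔV = V_B − V_A = -2030 V.
W_field = −qΔV = −(-2.48×10⁻⁹ C)(-2030 V) = -5.03×10⁻⁶ J.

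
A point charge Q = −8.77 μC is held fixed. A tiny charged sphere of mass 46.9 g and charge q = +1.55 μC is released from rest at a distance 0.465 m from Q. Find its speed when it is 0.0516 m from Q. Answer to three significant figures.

Only the electrostatic force acts, so mechanical energy is conserved: ½mv² = U₁ − U₂ = kQq(1/r₁ − 1/r₂).
U₁ − U₂ = (8.99×10⁹ N·m²/C²)(-8.77×10⁻⁶ C)(1.55×10⁻⁶ C)(1/0.465 − 1/0.0516) = 2.11 J.
v = √(2·2.11/0.0469) = 9.48 m/s.

9.48 m/s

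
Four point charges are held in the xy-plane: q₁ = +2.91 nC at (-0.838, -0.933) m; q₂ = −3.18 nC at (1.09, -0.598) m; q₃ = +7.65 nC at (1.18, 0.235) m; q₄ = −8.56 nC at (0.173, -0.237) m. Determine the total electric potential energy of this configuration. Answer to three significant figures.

The assembly work is the sum of pairwise potential energies, U = Σ_{i<j} kqᵢqⱼ/rᵢⱼ.
Pair separations: r₁₂ = 1.96 m, r₁₃ = 2.33 m, r₁₄ = 1.23 m, r₂₃ = 0.838 m, r₂₄ = 0.985 m, r₃₄ = 1.11 m.
Summing all 6 pair terms gives U = -6.81×10⁻⁷ J.

-6.81×10⁻⁷ J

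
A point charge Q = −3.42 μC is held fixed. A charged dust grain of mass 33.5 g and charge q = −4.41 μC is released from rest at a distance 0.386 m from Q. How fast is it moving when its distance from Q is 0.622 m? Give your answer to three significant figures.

Only the electrostatic force acts, so mechanical energy is conserved: ½mv² = U₁ − U₂ = kQq(1/r₁ − 1/r₂).
U₁ − U₂ = (8.99×10⁹ N·m²/C²)(-3.42×10⁻⁶ C)(-4.41×10⁻⁶ C)(1/0.386 − 1/0.622) = 0.133 J.
v = √(2·0.133/0.0335) = 2.82 m/s.

2.82 m/s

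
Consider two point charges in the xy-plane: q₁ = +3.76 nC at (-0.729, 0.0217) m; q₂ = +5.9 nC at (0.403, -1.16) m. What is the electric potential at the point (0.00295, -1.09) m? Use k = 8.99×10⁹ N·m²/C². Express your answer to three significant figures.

The total potential is the scalar sum of each charge's contribution, V = Σ kqᵢ/rᵢ.
Distances from the field point to each charge: r₁ = 1.33 m, r₂ = 0.406 m.
V = k[(3.76×10⁻⁹)/(1.33) + (5.90×10⁻⁹)/(0.406)] = 156 V.

156 V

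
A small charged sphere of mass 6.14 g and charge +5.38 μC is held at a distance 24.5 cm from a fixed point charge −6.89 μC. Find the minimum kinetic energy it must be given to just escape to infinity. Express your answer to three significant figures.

1.36 J

To just escape, total mechanical energy must reach zero at infinity: ½mv²_min + U = 0, so ½mv²_min = −U = |kQq|/r.
|U| = |kQq|/r = (8.99×10⁹ N·m²/C²)(6.89×10⁻⁶)(5.38×10⁻⁶)/(0.245) = 1.36 J.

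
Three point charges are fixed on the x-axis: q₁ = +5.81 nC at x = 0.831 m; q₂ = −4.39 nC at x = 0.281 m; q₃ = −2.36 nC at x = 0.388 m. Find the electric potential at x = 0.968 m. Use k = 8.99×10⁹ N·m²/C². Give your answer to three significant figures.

The total potential is the scalar sum of each charge's contribution, V = Σ kqᵢ/rᵢ.
Distances from the field point to each charge: r₁ = 0.137 m, r₂ = 0.687 m, r₃ = 0.580 m.
V = k[(5.81×10⁻⁹)/(0.137) + (-4.39×10⁻⁹)/(0.687) + (-2.36×10⁻⁹)/(0.580)] = 287 V.

287 V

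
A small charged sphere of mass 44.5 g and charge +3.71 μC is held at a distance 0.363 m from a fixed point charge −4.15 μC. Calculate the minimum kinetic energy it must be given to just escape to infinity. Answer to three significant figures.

To just escape, total mechanical energy must reach zero at infinity: ½mv²_min + U = 0, so ½mv²_min = −U = |kQq|/r.
|U| = |kQq|/r = (8.99×10⁹ N·m²/C²)(4.15×10⁻⁶)(3.71×10⁻⁶)/(0.363) = 0.381 J.

0.381 J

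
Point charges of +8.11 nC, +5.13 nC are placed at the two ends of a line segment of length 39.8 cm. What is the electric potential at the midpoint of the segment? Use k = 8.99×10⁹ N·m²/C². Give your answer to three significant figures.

598 V

The total potential is the scalar sum of each charge's contribution, V = Σ kqᵢ/rᵢ.
Each charge is 0.199 m from the midpoint.
V = k[(8.11×10⁻⁹)/(0.199) + (5.13×10⁻⁹)/(0.199)] = 598 V.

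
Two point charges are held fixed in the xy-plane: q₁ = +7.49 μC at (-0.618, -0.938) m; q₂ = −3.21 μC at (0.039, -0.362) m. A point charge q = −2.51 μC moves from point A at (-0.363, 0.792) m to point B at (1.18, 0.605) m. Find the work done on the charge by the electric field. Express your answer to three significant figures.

-0.0145 J

The work done by the electric force is W_field = −ΔU = −q(V_B − V_A) = q(V_A − V_B).
At A: distances to the source charges are 1.75 m, 1.22 m; V_A = Σ kqᵢ/rᵢ = 1.49×10⁴ V.
At B: distances to the source charges are 2.37 m, 1.50 m; V_B = Σ kqᵢ/rᵢ = 9130 V.
ΔV = V_B − V_A = -5770 V.
W_field = −qΔV = −(-2.51×10⁻⁶ C)(-5770 V) = -0.0145 J.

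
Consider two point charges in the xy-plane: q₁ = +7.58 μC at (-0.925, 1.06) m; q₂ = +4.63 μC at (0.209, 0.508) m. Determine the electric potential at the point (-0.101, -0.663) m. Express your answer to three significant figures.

7.00×10⁴ V

Electric potential is a scalar, so the contributions from each charge add algebraically: V = Σ kqᵢ/rᵢ.
Distances from the field point to each charge: r₁ = 1.91 m, r₂ = 1.21 m.
V = k[(7.58×10⁻⁶)/(1.91) + (4.63×10⁻⁶)/(1.21)] = 7.00×10⁴ V.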